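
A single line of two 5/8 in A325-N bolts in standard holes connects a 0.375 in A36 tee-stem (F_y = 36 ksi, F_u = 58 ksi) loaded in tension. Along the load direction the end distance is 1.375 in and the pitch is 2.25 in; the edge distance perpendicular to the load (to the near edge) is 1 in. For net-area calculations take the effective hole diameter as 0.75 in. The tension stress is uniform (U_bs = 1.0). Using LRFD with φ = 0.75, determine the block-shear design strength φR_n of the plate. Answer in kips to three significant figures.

32.2 kips

Shear plane L_v = 1.375 + 1·2.25 = 3.625 in; A_gv = 3.625 × 0.375 = 1.359 in².
A_nv = (3.625 − 1.5·0.75) × 0.375 = 0.9375 in².
A_nt = (1 − 0.5·0.75) × 0.375 = 0.2344 in².
0.6 F_u A_nv = 32.62 kips; 0.6 F_y A_gv = 29.36 kips → shear yielding governs the shear term.
R_n = 29.36 + 1.0 × 58 × 0.2344 = 42.96 kips.
Design strength φR_n = 0.75 × 42.96 = 32.2 kips.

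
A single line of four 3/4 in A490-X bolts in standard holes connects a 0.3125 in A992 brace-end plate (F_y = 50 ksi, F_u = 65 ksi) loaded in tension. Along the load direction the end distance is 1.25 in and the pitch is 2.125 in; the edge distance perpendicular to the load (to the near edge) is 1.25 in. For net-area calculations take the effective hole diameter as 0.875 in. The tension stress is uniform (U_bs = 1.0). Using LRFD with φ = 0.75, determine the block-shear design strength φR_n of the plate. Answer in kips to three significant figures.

54.1 kips

Shear plane L_v = 1.25 + 3·2.125 = 7.625 in; A_gv = 7.625 × 0.3125 = 2.383 in².
A_nv = (7.625 − 3.5·0.875) × 0.3125 = 1.426 in².
A_nt = (1.25 − 0.5·0.875) × 0.3125 = 0.2539 in².
0.6 F_u A_nv = 55.61 kips; 0.6 F_y A_gv = 71.48 kips → shear rupture governs the shear term.
R_n = 55.61 + 1.0 × 65 × 0.2539 = 72.11 kips.
Design strength φR_n = 0.75 × 72.11 = 54.1 kips.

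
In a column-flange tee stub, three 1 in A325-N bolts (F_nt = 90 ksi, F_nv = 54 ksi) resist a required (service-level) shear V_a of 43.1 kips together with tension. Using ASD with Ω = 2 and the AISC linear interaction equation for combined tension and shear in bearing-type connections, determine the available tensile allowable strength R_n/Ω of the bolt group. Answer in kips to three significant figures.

A_b = π·1²/4 = 0.7854 in²; f_rv = 43.1 / (3 × 0.7854) = 18.29 ksi.
F'_nt = 1.3 F_nt − (Ω F_nt / F_nv) f_rv = 1.3·90 − (2·90/54)·18.29 = 56.03 ksi, capped at F_nt → F'_nt = 56.03 ksi.
R_n = F'_nt · A_b · n = 56.03 × 0.7854 × 3 = 132 kips.
Allowable strength R_n/Ω = 132 / 2 = 66 kips.

66 kips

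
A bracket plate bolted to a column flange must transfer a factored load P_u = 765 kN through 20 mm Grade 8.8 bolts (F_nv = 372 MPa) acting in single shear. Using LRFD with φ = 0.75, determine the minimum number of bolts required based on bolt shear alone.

A_b = π·20²/4 = 314.2 mm².
Per-bolt design strength φR_n = 0.75 × 372 × 314.2 × 1 / 1000 = 87.65 kN.
n ≥ 765 / 87.65 = 8.728 → use 9 bolts.

9 bolts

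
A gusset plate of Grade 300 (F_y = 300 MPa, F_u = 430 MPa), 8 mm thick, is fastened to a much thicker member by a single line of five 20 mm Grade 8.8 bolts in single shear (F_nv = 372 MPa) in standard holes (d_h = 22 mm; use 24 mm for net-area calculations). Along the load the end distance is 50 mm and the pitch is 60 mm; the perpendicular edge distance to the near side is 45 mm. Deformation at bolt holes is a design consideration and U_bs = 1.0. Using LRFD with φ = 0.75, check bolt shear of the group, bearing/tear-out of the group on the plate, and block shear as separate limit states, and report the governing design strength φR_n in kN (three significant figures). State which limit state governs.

367 kN (block shear governs)

Bolt shear: A_b = π·20²/4 = 314.2 mm²; R_n = 372 × 314.2 × 5 × 1 / 1000 = 584.3 kN → 0.75 × 584.3 = 438 kN.
Bearing: edge l_c = 39, r_n = 161 kN; interior l_c = 38, r_n = 156.9 kN; R_n = 161 + 4·156.9 = 788.4 kN → 591 kN.
Block shear: A_gv = 2320, A_nv = 1456, A_nt = 264 mm²; R_n = min(0.6F_uA_nv, 0.6F_yA_gv) + U_bs·F_u·A_nt = 489.2 kN → 367 kN.
Block shear governs: 367 kN.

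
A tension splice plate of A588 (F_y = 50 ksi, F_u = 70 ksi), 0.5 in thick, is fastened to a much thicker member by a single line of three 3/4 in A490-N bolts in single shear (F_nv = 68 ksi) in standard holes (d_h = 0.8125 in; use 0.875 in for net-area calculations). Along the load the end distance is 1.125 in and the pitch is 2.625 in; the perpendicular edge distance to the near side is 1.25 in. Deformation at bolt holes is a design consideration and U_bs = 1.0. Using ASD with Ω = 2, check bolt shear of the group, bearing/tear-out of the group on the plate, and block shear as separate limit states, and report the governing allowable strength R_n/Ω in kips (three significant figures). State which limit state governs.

45.1 kips (bolt shear governs)

Bolt shear: A_b = π·0.75²/4 = 0.4418 in²; R_n = 68 × 0.4418 × 3 × 1 = 90.12 kips → 90.12 / 2 = 45.1 kips.
Bearing: edge l_c = 0.7188, r_n = 30.19 kips; interior l_c = 1.812, r_n = 63 kips; R_n = 30.19 + 2·63 = 156.2 kips → 78.1 kips.
Block shear: A_gv = 3.188, A_nv = 2.094, A_nt = 0.4062 in²; R_n = min(0.6F_uA_nv, 0.6F_yA_gv) + U_bs·F_u·A_nt = 116.4 kips → 58.2 kips.
Bolt shear governs: 45.1 kips.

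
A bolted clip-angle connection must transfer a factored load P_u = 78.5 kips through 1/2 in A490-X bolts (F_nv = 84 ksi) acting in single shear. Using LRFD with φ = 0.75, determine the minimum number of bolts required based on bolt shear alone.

A_b = π·0.5²/4 = 0.1963 in².
Per-bolt design strength φR_n = 0.75 × 84 × 0.1963 × 1 = 12.37 kips.
n ≥ 78.5 / 12.37 = 6.346 → use 7 bolts.

7 bolts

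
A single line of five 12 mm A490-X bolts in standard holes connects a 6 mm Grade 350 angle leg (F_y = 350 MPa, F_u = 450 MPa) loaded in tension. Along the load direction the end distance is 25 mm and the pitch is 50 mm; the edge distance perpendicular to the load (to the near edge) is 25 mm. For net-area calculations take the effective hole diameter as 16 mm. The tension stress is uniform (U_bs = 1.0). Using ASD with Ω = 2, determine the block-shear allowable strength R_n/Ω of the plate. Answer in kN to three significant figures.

Shear plane L_v = 25 + 4·50 = 225 mm; A_gv = 225 × 6 = 1350 mm².
A_nv = (225 − 4.5·16) × 6 = 918 mm².
A_nt = (25 − 0.5·16) × 6 = 102 mm².
0.6 F_u A_nv = 247.9 kN; 0.6 F_y A_gv = 283.5 kN → shear rupture governs the shear term.
R_n = 247.9 + 1.0 × 450 × 102 / 1000 = 293.8 kN.
Allowable strength R_n/Ω = 293.8 / 2 = 147 kN.

147 kN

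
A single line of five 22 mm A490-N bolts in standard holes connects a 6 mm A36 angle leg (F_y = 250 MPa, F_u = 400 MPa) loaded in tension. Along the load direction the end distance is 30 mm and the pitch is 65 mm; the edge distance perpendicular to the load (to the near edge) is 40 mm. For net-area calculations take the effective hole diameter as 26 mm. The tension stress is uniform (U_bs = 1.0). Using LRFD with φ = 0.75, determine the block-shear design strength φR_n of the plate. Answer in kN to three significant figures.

235 kN

Shear plane L_v = 30 + 4·65 = 290 mm; A_gv = 290 × 6 = 1740 mm².
A_nv = (290 − 4.5·26) × 6 = 1038 mm².
A_nt = (40 − 0.5·26) × 6 = 162 mm².
0.6 F_u A_nv = 249.1 kN; 0.6 F_y A_gv = 261 kN → shear rupture governs the shear term.
R_n = 249.1 + 1.0 × 400 × 162 / 1000 = 313.9 kN.
Design strength φR_n = 0.75 × 313.9 = 235 kN.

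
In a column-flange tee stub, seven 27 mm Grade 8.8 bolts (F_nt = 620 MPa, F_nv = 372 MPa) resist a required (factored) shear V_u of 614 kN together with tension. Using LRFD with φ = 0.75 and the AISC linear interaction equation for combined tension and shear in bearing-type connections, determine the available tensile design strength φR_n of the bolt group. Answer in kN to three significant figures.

1400 kN

A_b = π·27²/4 = 572.6 mm²; f_rv = 614 × 1000 / (7 × 572.6) = 153.2 MPa.
F'_nt = 1.3 F_nt − (F_nt / φF_nv) f_rv = 1.3·620 − (620/(0.75·372))·153.2 = 465.6 MPa, capped at F_nt → F'_nt = 465.6 MPa.
R_n = F'_nt · A_b · n = 465.6 × 572.6 × 7 / 1000 = 1866 kN.
Design strength φR_n = 0.75 × 1866 = 1400 kN.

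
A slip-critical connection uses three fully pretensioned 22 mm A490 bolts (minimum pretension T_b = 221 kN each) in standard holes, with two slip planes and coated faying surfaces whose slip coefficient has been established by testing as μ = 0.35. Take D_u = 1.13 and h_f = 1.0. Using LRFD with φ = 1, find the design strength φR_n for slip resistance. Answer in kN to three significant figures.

524 kN

R_n = μ · D_u · h_f · T_b · n_s · n_b = 0.35 × 1.13 × 1.0 × 221 × 2 × 3 = 524.4 kN.
Design strength φR_n = 1 × 524.4 = 524 kN.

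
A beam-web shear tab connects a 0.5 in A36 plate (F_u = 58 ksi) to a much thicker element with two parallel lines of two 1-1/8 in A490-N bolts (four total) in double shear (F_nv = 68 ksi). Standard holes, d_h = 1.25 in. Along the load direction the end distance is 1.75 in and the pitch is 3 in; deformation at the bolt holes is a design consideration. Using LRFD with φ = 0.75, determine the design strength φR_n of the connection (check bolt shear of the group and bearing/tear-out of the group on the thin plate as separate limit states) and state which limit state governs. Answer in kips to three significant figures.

150 kips (bearing governs)

Bolt shear: A_b = π·1.125²/4 = 0.994 in²; R_n = 68 × 0.994 × 4 × 2 = 540.7 kips → 0.75 × 540.7 = 406 kips.
Bearing (1.2 l_c t F_u ≤ 2.4 d t F_u): upper limit = 2.4·1.125·0.5·58 = 78.3 kips.
  Edge l_c = 1.75 − 1.25/2 = 1.125 → r_n = 39.15 kips; interior l_c = 3 − 1.25 = 1.75 → r_n = 60.9 kips.
  R_n,bearing = 2·39.15 + 2·60.9 = 200.1 kips → 0.75 × 200.1 = 150 kips.
Bearing governs: 150 kips.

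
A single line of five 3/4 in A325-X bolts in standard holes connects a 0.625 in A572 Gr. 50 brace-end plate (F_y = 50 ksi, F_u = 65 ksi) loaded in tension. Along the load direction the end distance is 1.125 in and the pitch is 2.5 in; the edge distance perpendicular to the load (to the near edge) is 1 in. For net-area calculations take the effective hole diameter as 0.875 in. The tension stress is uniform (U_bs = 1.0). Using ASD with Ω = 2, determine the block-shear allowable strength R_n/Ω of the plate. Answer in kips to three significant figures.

99 kips

Shear plane L_v = 1.125 + 4·2.5 = 11.12 in; A_gv = 11.12 × 0.625 = 6.953 in².
A_nv = (11.12 − 4.5·0.875) × 0.625 = 4.492 in².
A_nt = (1 − 0.5·0.875) × 0.625 = 0.3516 in².
0.6 F_u A_nv = 175.2 kips; 0.6 F_y A_gv = 208.6 kips → shear rupture governs the shear term.
R_n = 175.2 + 1.0 × 65 × 0.3516 = 198 kips.
Allowable strength R_n/Ω = 198 / 2 = 99 kips.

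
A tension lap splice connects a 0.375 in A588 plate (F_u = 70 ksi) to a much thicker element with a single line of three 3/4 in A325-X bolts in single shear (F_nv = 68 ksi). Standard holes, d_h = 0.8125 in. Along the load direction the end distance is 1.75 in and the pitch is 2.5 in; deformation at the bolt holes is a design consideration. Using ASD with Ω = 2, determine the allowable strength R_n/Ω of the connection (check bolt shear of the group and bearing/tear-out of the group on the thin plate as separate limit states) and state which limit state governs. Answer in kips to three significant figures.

45.1 kips (bolt shear governs)

Bolt shear: A_b = π·0.75²/4 = 0.4418 in²; R_n = 68 × 0.4418 × 3 × 1 = 90.12 kips → 90.12 / 2 = 45.1 kips.
Bearing (1.2 l_c t F_u ≤ 2.4 d t F_u): upper limit = 2.4·0.75·0.375·70 = 47.25 kips.
  Edge l_c = 1.75 − 0.8125/2 = 1.344 → r_n = 42.33 kips; interior l_c = 2.5 − 0.8125 = 1.688 → r_n = 47.25 kips.
  R_n,bearing = 1·42.33 + 2·47.25 = 136.8 kips → 136.8 / 2 = 68.4 kips.
Bolt shear governs: 45.1 kips.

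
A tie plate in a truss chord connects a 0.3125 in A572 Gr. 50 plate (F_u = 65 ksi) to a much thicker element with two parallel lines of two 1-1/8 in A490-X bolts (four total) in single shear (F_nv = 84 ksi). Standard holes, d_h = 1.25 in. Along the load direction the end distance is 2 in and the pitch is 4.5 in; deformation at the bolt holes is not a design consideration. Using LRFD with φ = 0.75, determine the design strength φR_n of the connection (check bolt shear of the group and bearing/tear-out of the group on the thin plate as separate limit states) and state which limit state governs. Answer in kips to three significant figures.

166 kips (bearing governs)

Bolt shear: A_b = π·1.125²/4 = 0.994 in²; R_n = 84 × 0.994 × 4 × 1 = 334 kips → 0.75 × 334 = 250 kips.
Bearing (1.5 l_c t F_u ≤ 3.0 d t F_u): upper limit = 3.0·1.125·0.3125·65 = 68.55 kips.
  Edge l_c = 2 − 1.25/2 = 1.375 → r_n = 41.89 kips; interior l_c = 4.5 − 1.25 = 3.25 → r_n = 68.55 kips.
  R_n,bearing = 2·41.89 + 2·68.55 = 220.9 kips → 0.75 × 220.9 = 166 kips.
Bearing governs: 166 kips.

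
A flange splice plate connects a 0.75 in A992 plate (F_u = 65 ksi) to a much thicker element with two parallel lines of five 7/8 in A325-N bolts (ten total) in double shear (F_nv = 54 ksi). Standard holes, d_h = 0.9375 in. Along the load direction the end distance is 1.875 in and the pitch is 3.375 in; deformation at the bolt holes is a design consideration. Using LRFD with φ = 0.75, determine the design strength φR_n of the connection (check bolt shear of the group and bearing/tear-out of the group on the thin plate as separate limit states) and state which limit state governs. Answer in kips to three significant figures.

Bolt shear: A_b = π·0.875²/4 = 0.6013 in²; R_n = 54 × 0.6013 × 10 × 2 = 649.4 kips → 0.75 × 649.4 = 487 kips.
Bearing (1.2 l_c t F_u ≤ 2.4 d t F_u): upper limit = 2.4·0.875·0.75·65 = 102.4 kips.
  Edge l_c = 1.875 − 0.9375/2 = 1.406 → r_n = 82.27 kips; interior l_c = 3.375 − 0.9375 = 2.438 → r_n = 102.4 kips.
  R_n,bearing = 2·82.27 + 8·102.4 = 983.5 kips → 0.75 × 983.5 = 738 kips.
Bolt shear governs: 487 kips.

487 kips (bolt shear governs)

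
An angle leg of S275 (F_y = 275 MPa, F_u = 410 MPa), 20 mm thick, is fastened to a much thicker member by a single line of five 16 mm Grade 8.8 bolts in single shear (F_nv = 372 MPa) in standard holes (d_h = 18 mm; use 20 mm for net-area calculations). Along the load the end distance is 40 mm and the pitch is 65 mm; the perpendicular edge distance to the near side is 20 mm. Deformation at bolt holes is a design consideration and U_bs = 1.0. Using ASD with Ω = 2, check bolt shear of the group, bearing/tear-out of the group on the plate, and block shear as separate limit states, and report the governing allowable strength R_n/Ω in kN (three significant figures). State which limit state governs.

187 kN (bolt shear governs)

Bolt shear: A_b = π·16²/4 = 201.1 mm²; R_n = 372 × 201.1 × 5 × 1 / 1000 = 374 kN → 374 / 2 = 187 kN.
Bearing: edge l_c = 31, r_n = 305 kN; interior l_c = 47, r_n = 314.9 kN; R_n = 305 + 4·314.9 = 1565 kN → 782 kN.
Block shear: A_gv = 6000, A_nv = 4200, A_nt = 200 mm²; R_n = min(0.6F_uA_nv, 0.6F_yA_gv) + U_bs·F_u·A_nt = 1072 kN → 536 kN.
Bolt shear governs: 187 kN.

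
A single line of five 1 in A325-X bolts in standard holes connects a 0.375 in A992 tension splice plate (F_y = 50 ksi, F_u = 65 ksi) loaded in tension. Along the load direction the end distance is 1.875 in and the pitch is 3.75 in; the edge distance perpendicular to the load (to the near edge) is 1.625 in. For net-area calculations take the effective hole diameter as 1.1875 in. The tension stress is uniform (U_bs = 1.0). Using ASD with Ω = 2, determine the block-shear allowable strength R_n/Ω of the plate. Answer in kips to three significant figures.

Shear plane L_v = 1.875 + 4·3.75 = 16.88 in; A_gv = 16.88 × 0.375 = 6.328 in².
A_nv = (16.88 − 4.5·1.1875) × 0.375 = 4.324 in².
A_nt = (1.625 − 0.5·1.1875) × 0.375 = 0.3867 in².
0.6 F_u A_nv = 168.6 kips; 0.6 F_y A_gv = 189.8 kips → shear rupture governs the shear term.
R_n = 168.6 + 1.0 × 65 × 0.3867 = 193.8 kips.
Allowable strength R_n/Ω = 193.8 / 2 = 96.9 kips.

96.9 kips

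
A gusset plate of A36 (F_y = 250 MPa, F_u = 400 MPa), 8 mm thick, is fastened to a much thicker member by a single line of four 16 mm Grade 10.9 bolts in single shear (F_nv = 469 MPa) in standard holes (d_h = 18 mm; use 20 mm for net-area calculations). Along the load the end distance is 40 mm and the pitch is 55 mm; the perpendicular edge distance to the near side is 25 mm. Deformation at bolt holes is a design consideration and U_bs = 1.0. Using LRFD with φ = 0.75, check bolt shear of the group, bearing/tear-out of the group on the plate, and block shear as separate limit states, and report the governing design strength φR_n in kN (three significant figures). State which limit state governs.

Bolt shear: A_b = π·16²/4 = 201.1 mm²; R_n = 469 × 201.1 × 4 × 1 / 1000 = 377.2 kN → 0.75 × 377.2 = 283 kN.
Bearing: edge l_c = 31, r_n = 119 kN; interior l_c = 37, r_n = 122.9 kN; R_n = 119 + 3·122.9 = 487.7 kN → 366 kN.
Block shear: A_gv = 1640, A_nv = 1080, A_nt = 120 mm²; R_n = min(0.6F_uA_nv, 0.6F_yA_gv) + U_bs·F_u·A_nt = 294 kN → 220 kN.
Block shear governs: 220 kN.

220 kN (block shear governs)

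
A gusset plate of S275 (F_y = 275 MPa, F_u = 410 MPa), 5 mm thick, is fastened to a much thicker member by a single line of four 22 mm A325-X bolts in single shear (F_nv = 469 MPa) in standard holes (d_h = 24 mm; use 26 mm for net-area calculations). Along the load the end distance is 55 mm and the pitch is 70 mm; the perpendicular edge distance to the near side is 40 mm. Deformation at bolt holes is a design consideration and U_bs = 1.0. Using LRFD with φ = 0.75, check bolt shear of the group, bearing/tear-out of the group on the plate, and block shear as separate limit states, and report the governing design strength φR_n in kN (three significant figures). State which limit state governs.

202 kN (block shear governs)

Bolt shear: A_b = π·22²/4 = 380.1 mm²; R_n = 469 × 380.1 × 4 × 1 / 1000 = 713.1 kN → 0.75 × 713.1 = 535 kN.
Bearing: edge l_c = 43, r_n = 105.8 kN; interior l_c = 46, r_n = 108.2 kN; R_n = 105.8 + 3·108.2 = 430.5 kN → 323 kN.
Block shear: A_gv = 1325, A_nv = 870, A_nt = 135 mm²; R_n = min(0.6F_uA_nv, 0.6F_yA_gv) + U_bs·F_u·A_nt = 269.4 kN → 202 kN.
Block shear governs: 202 kN.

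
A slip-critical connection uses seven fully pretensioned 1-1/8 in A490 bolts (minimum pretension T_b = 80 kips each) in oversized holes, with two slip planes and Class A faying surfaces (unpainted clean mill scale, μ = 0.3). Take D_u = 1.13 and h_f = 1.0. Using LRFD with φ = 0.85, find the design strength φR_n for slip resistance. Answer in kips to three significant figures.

R_n = μ · D_u · h_f · T_b · n_s · n_b = 0.3 × 1.13 × 1.0 × 80 × 2 × 7 = 379.7 kips.
Design strength φR_n = 0.85 × 379.7 = 323 kips.

323 kips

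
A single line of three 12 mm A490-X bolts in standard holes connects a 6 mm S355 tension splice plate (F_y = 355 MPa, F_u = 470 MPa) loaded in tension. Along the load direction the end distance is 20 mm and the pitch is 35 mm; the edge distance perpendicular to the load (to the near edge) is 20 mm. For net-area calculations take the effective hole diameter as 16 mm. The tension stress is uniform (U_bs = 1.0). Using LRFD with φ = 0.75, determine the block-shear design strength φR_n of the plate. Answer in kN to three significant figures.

88.8 kN

Shear plane L_v = 20 + 2·35 = 90 mm; A_gv = 90 × 6 = 540 mm².
A_nv = (90 − 2.5·16) × 6 = 300 mm².
A_nt = (20 − 0.5·16) × 6 = 72 mm².
0.6 F_u A_nv = 84.6 kN; 0.6 F_y A_gv = 115 kN → shear rupture governs the shear term.
R_n = 84.6 + 1.0 × 470 × 72 / 1000 = 118.4 kN.
Design strength φR_n = 0.75 × 118.4 = 88.8 kN.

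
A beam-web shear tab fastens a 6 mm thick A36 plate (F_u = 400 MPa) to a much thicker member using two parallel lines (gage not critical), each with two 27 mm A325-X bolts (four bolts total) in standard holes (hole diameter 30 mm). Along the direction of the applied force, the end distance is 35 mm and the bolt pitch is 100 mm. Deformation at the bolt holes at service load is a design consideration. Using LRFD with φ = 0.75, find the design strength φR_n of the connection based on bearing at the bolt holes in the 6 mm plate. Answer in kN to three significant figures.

320 kN

Per bolt r_n = 1.2 l_c t F_u ≤ 2.4 d t F_u; upper limit = 2.4 × 27 × 6 × 400 / 1000 = 155.5 kN.
Edge bolt: l_c = 35 − 30/2 = 20 mm → 1.2 × 20 × 6 × 400 / 1000 = 57.6 → r_n = 57.6 kN.
Interior bolts: l_c = 100 − 30 = 70 mm → 1.2 × 70 × 6 × 400 / 1000 = 201.6 → r_n = 155.5 kN.
R_n = 2 × 57.6 + 2 × 155.5 = 426.2 kN.
Design strength φR_n = 0.75 × 426.2 = 320 kN.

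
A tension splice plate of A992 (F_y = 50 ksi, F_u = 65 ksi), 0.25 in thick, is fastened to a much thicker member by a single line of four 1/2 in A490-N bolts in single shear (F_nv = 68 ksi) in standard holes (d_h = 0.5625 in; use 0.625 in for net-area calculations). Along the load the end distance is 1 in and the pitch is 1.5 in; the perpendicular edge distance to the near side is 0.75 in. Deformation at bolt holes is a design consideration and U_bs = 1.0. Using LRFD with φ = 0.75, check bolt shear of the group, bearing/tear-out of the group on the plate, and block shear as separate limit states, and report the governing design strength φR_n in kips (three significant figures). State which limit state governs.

29.6 kips (block shear governs)

Bolt shear: A_b = π·0.5²/4 = 0.1963 in²; R_n = 68 × 0.1963 × 4 × 1 = 53.41 kips → 0.75 × 53.41 = 40.1 kips.
Bearing: edge l_c = 0.7188, r_n = 14.02 kips; interior l_c = 0.9375, r_n = 18.28 kips; R_n = 14.02 + 3·18.28 = 68.86 kips → 51.6 kips.
Block shear: A_gv = 1.375, A_nv = 0.8281, A_nt = 0.1094 in²; R_n = min(0.6F_uA_nv, 0.6F_yA_gv) + U_bs·F_u·A_nt = 39.41 kips → 29.6 kips.
Block shear governs: 29.6 kips.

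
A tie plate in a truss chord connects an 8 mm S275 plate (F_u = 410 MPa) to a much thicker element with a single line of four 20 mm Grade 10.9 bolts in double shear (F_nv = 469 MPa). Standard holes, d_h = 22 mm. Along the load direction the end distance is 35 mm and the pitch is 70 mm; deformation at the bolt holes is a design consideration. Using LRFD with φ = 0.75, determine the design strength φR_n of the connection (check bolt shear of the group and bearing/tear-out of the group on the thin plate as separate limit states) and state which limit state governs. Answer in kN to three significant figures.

425 kN (bearing governs)

Bolt shear: A_b = π·20²/4 = 314.2 mm²; R_n = 469 × 314.2 × 4 × 2 / 1000 = 1179 kN → 0.75 × 1179 = 884 kN.
Bearing (1.2 l_c t F_u ≤ 2.4 d t F_u): upper limit = 2.4·20·8·410 / 1000 = 157.4 kN.
  Edge l_c = 35 − 22/2 = 24 → r_n = 94.46 kN; interior l_c = 70 − 22 = 48 → r_n = 157.4 kN.
  R_n,bearing = 1·94.46 + 3·157.4 = 566.8 kN → 0.75 × 566.8 = 425 kN.
Bearing governs: 425 kN.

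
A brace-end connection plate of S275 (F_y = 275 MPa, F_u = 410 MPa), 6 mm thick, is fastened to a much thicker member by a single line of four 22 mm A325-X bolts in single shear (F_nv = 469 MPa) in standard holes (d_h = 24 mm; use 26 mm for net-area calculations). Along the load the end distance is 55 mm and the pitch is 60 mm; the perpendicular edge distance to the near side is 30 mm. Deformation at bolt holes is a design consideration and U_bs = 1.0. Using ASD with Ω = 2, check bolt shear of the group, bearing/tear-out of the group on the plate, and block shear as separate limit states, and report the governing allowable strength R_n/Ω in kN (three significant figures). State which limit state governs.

127 kN (block shear governs)

Bolt shear: A_b = π·22²/4 = 380.1 mm²; R_n = 469 × 380.1 × 4 × 1 / 1000 = 713.1 kN → 713.1 / 2 = 357 kN.
Bearing: edge l_c = 43, r_n = 126.9 kN; interior l_c = 36, r_n = 106.3 kN; R_n = 126.9 + 3·106.3 = 445.8 kN → 223 kN.
Block shear: A_gv = 1410, A_nv = 864, A_nt = 102 mm²; R_n = min(0.6F_uA_nv, 0.6F_yA_gv) + U_bs·F_u·A_nt = 254.4 kN → 127 kN.
Block shear governs: 127 kN.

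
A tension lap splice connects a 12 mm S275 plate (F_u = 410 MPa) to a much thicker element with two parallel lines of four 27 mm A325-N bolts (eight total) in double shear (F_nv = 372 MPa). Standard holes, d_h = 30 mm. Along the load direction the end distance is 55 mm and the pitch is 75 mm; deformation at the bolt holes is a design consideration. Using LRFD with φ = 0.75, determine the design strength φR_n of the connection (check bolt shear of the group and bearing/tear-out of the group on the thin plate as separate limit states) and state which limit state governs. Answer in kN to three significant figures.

1550 kN (bearing governs)

Bolt shear: A_b = π·27²/4 = 572.6 mm²; R_n = 372 × 572.6 × 8 × 2 / 1000 = 3408 kN → 0.75 × 3408 = 2560 kN.
Bearing (1.2 l_c t F_u ≤ 2.4 d t F_u): upper limit = 2.4·27·12·410 / 1000 = 318.8 kN.
  Edge l_c = 55 − 30/2 = 40 → r_n = 236.2 kN; interior l_c = 75 − 30 = 45 → r_n = 265.7 kN.
  R_n,bearing = 2·236.2 + 6·265.7 = 2066 kN → 0.75 × 2066 = 1550 kN.
Bearing governs: 1550 kN.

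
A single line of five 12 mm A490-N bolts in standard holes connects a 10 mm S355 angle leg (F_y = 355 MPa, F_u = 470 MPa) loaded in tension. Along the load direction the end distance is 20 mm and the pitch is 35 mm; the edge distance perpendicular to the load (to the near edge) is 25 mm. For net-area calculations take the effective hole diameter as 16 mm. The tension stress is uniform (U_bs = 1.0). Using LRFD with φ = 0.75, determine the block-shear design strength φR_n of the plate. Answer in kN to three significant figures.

Shear plane L_v = 20 + 4·35 = 160 mm; A_gv = 160 × 10 = 1600 mm².
A_nv = (160 − 4.5·16) × 10 = 880 mm².
A_nt = (25 − 0.5·16) × 10 = 170 mm².
0.6 F_u A_nv = 248.2 kN; 0.6 F_y A_gv = 340.8 kN → shear rupture governs the shear term.
R_n = 248.2 + 1.0 × 470 × 170 / 1000 = 328.1 kN.
Design strength φR_n = 0.75 × 328.1 = 246 kN.

246 kN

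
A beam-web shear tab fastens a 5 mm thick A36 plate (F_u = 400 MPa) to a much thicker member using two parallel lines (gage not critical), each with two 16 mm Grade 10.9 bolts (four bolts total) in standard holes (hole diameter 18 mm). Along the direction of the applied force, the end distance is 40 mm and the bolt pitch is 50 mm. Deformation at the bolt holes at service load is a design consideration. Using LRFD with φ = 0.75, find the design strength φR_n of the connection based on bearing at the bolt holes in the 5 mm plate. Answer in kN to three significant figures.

Per bolt r_n = 1.2 l_c t F_u ≤ 2.4 d t F_u; upper limit = 2.4 × 16 × 5 × 400 / 1000 = 76.8 kN.
Edge bolt: l_c = 40 − 18/2 = 31 mm → 1.2 × 31 × 5 × 400 / 1000 = 74.4 → r_n = 74.4 kN.
Interior bolts: l_c = 50 − 18 = 32 mm → 1.2 × 32 × 5 × 400 / 1000 = 76.8 → r_n = 76.8 kN.
R_n = 2 × 74.4 + 2 × 76.8 = 302.4 kN.
Design strength φR_n = 0.75 × 302.4 = 227 kN.

227 kN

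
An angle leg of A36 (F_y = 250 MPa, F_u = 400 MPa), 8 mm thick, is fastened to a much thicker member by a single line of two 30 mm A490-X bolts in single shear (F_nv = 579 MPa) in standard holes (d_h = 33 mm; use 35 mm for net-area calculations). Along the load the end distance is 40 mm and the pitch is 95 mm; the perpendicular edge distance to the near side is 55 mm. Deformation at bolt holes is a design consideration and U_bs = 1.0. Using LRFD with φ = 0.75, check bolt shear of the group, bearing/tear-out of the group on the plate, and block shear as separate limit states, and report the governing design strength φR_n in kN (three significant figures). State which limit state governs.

209 kN (block shear governs)

Bolt shear: A_b = π·30²/4 = 706.9 mm²; R_n = 579 × 706.9 × 2 × 1 / 1000 = 818.5 kN → 0.75 × 818.5 = 614 kN.
Bearing: edge l_c = 23.5, r_n = 90.24 kN; interior l_c = 62, r_n = 230.4 kN; R_n = 90.24 + 1·230.4 = 320.6 kN → 240 kN.
Block shear: A_gv = 1080, A_nv = 660, A_nt = 300 mm²; R_n = min(0.6F_uA_nv, 0.6F_yA_gv) + U_bs·F_u·A_nt = 278.4 kN → 209 kN.
Block shear governs: 209 kN.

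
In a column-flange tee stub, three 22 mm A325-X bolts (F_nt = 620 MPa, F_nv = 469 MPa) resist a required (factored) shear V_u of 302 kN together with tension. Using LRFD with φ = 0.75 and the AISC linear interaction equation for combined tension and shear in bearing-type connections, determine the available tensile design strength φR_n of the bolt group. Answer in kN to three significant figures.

A_b = π·22²/4 = 380.1 mm²; f_rv = 302 × 1000 / (3 × 380.1) = 264.8 MPa.
F'_nt = 1.3 F_nt − (F_nt / φF_nv) f_rv = 1.3·620 − (620/(0.75·469))·264.8 = 339.2 MPa, capped at F_nt → F'_nt = 339.2 MPa.
R_n = F'_nt · A_b · n = 339.2 × 380.1 × 3 / 1000 = 386.9 kN.
Design strength φR_n = 0.75 × 386.9 = 290 kN.

290 kN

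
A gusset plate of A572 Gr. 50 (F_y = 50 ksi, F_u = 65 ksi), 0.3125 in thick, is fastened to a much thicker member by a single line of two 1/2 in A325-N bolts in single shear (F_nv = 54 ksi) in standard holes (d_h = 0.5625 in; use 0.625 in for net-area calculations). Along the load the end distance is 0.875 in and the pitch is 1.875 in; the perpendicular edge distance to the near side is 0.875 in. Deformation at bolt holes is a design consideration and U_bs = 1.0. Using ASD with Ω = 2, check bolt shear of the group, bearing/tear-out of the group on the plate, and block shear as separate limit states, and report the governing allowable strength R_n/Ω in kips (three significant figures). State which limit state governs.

Bolt shear: A_b = π·0.5²/4 = 0.1963 in²; R_n = 54 × 0.1963 × 2 × 1 = 21.21 kips → 21.21 / 2 = 10.6 kips.
Bearing: edge l_c = 0.5938, r_n = 14.47 kips; interior l_c = 1.312, r_n = 24.38 kips; R_n = 14.47 + 1·24.38 = 38.85 kips → 19.4 kips.
Block shear: A_gv = 0.8594, A_nv = 0.5664, A_nt = 0.1758 in²; R_n = min(0.6F_uA_nv, 0.6F_yA_gv) + U_bs·F_u·A_nt = 33.52 kips → 16.8 kips.
Bolt shear governs: 10.6 kips.

10.6 kips (bolt shear governs)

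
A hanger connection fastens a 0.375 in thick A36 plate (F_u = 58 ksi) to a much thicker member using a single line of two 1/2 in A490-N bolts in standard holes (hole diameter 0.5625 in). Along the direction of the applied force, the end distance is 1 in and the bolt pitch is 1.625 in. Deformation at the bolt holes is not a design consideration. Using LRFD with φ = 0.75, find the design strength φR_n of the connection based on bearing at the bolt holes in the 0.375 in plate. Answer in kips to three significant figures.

Per bolt r_n = 1.5 l_c t F_u ≤ 3.0 d t F_u; upper limit = 3.0 × 0.5 × 0.375 × 58 = 32.62 kips.
Edge bolt: l_c = 1 − 0.5625/2 = 0.7188 in → 1.5 × 0.7188 × 0.375 × 58 = 23.45 → r_n = 23.45 kips.
Interior bolts: l_c = 1.625 − 0.5625 = 1.062 in → 1.5 × 1.062 × 0.375 × 58 = 34.66 → r_n = 32.62 kips.
R_n = 1 × 23.45 + 1 × 32.62 = 56.07 kips.
Design strength φR_n = 0.75 × 56.07 = 42.1 kips.

42.1 kips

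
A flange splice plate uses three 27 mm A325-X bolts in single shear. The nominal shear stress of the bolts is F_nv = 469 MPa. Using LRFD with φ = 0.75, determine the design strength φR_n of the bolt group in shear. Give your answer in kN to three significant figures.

604 kN

A_b = π × 27² / 4 = 572.6 mm².
R_n = F_nv · A_b · n · n_s = 469 × 572.6 × 3 × 1 / 1000 = 805.6 kN.
Design strength φR_n = 0.75 × 805.6 = 604 kN.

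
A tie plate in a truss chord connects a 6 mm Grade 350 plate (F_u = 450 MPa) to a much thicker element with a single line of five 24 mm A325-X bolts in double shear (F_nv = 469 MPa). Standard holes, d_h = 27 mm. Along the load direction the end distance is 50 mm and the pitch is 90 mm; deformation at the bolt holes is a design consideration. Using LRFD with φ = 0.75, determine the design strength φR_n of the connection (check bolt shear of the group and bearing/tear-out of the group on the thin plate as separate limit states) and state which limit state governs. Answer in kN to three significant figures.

555 kN (bearing governs)

Bolt shear: A_b = π·24²/4 = 452.4 mm²; R_n = 469 × 452.4 × 5 × 2 / 1000 = 2122 kN → 0.75 × 2122 = 1590 kN.
Bearing (1.2 l_c t F_u ≤ 2.4 d t F_u): upper limit = 2.4·24·6·450 / 1000 = 155.5 kN.
  Edge l_c = 50 − 27/2 = 36.5 → r_n = 118.3 kN; interior l_c = 90 − 27 = 63 → r_n = 155.5 kN.
  R_n,bearing = 1·118.3 + 4·155.5 = 740.3 kN → 0.75 × 740.3 = 555 kN.
Bearing governs: 555 kN.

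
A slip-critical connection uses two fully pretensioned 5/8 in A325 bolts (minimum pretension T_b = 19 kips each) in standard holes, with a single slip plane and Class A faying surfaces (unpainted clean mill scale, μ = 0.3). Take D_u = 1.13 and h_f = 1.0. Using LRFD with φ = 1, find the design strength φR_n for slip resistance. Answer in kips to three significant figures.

R_n = μ · D_u · h_f · T_b · n_s · n_b = 0.3 × 1.13 × 1.0 × 19 × 1 × 2 = 12.88 kips.
Design strength φR_n = 1 × 12.88 = 12.9 kips.

12.9 kips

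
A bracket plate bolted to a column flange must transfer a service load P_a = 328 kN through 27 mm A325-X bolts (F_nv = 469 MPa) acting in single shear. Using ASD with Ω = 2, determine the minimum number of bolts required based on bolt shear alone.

A_b = π·27²/4 = 572.6 mm².
Per-bolt allowable strength R_n/Ω = 469 × 572.6 × 1 / 1000 / 2 = 134.3 kN.
n ≥ 328 / 134.3 = 2.443 → use 3 bolts.

3 bolts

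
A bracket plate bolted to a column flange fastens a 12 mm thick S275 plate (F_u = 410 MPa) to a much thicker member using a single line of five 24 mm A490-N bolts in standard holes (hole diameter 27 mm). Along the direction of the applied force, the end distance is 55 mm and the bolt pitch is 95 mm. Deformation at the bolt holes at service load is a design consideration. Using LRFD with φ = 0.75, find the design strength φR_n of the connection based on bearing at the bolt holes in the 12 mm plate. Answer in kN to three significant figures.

1030 kN

Per bolt r_n = 1.2 l_c t F_u ≤ 2.4 d t F_u; upper limit = 2.4 × 24 × 12 × 410 / 1000 = 283.4 kN.
Edge bolt: l_c = 55 − 27/2 = 41.5 mm → 1.2 × 41.5 × 12 × 410 / 1000 = 245 → r_n = 245 kN.
Interior bolts: l_c = 95 − 27 = 68 mm → 1.2 × 68 × 12 × 410 / 1000 = 401.5 → r_n = 283.4 kN.
R_n = 1 × 245 + 4 × 283.4 = 1379 kN.
Design strength φR_n = 0.75 × 1379 = 1030 kN.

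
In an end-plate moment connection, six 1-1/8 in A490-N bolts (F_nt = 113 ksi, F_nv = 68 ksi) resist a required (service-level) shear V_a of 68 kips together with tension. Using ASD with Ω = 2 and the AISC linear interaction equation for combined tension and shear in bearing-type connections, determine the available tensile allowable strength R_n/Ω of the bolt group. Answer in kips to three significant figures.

325 kips

A_b = π·1.125²/4 = 0.994 in²; f_rv = 68 / (6 × 0.994) = 11.4 ksi.
F'_nt = 1.3 F_nt − (Ω F_nt / F_nv) f_rv = 1.3·113 − (2·113/68)·11.4 = 109 ksi, capped at F_nt → F'_nt = 109 ksi.
R_n = F'_nt · A_b · n = 109 × 0.994 × 6 = 650.1 kips.
Allowable strength R_n/Ω = 650.1 / 2 = 325 kips.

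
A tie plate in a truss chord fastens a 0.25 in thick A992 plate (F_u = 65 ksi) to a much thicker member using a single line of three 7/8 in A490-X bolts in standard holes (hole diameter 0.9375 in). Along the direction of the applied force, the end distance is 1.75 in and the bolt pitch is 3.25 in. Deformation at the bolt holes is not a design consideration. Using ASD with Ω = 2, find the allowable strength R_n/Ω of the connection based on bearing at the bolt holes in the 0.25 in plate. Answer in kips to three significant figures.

58.3 kips

Per bolt r_n = 1.5 l_c t F_u ≤ 3.0 d t F_u; upper limit = 3.0 × 0.875 × 0.25 × 65 = 42.66 kips.
Edge bolt: l_c = 1.75 − 0.9375/2 = 1.281 in → 1.5 × 1.281 × 0.25 × 65 = 31.23 → r_n = 31.23 kips.
Interior bolts: l_c = 3.25 − 0.9375 = 2.312 in → 1.5 × 2.312 × 0.25 × 65 = 56.37 → r_n = 42.66 kips.
R_n = 1 × 31.23 + 2 × 42.66 = 116.5 kips.
Allowable strength R_n/Ω = 116.5 / 2 = 58.3 kips.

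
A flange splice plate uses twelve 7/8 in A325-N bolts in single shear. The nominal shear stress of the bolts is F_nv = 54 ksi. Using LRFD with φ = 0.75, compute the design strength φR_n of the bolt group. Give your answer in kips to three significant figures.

A_b = π × 0.875² / 4 = 0.6013 in².
R_n = F_nv · A_b · n · n_s = 54 × 0.6013 × 12 × 1 = 389.7 kips.
Design strength φR_n = 0.75 × 389.7 = 292 kips.

292 kips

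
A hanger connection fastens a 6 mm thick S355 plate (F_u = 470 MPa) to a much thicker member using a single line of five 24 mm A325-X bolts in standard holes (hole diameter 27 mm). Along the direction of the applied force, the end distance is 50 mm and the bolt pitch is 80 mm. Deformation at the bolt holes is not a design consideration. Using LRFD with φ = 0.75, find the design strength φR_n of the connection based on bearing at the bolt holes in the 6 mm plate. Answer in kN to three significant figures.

725 kN

Per bolt r_n = 1.5 l_c t F_u ≤ 3.0 d t F_u; upper limit = 3.0 × 24 × 6 × 470 / 1000 = 203 kN.
Edge bolt: l_c = 50 − 27/2 = 36.5 mm → 1.5 × 36.5 × 6 × 470 / 1000 = 154.4 → r_n = 154.4 kN.
Interior bolts: l_c = 80 − 27 = 53 mm → 1.5 × 53 × 6 × 470 / 1000 = 224.2 → r_n = 203 kN.
R_n = 1 × 154.4 + 4 × 203 = 966.6 kN.
Design strength φR_n = 0.75 × 966.6 = 725 kN.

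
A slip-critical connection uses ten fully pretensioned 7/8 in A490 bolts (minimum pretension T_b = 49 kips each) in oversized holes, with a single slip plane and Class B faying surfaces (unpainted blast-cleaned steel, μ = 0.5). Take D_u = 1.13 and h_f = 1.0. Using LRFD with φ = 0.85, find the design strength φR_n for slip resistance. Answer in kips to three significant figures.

R_n = μ · D_u · h_f · T_b · n_s · n_b = 0.5 × 1.13 × 1.0 × 49 × 1 × 10 = 276.8 kips.
Design strength φR_n = 0.85 × 276.8 = 235 kips.

235 kips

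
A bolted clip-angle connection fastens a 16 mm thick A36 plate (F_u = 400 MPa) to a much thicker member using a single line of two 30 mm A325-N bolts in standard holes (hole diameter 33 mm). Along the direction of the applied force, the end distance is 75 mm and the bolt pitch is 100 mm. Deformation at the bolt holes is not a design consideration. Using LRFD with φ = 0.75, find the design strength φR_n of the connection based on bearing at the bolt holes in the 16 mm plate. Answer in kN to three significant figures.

Per bolt r_n = 1.5 l_c t F_u ≤ 3.0 d t F_u; upper limit = 3.0 × 30 × 16 × 400 / 1000 = 576 kN.
Edge bolt: l_c = 75 − 33/2 = 58.5 mm → 1.5 × 58.5 × 16 × 400 / 1000 = 561.6 → r_n = 561.6 kN.
Interior bolts: l_c = 100 − 33 = 67 mm → 1.5 × 67 × 16 × 400 / 1000 = 643.2 → r_n = 576 kN.
R_n = 1 × 561.6 + 1 × 576 = 1138 kN.
Design strength φR_n = 0.75 × 1138 = 853 kN.

853 kN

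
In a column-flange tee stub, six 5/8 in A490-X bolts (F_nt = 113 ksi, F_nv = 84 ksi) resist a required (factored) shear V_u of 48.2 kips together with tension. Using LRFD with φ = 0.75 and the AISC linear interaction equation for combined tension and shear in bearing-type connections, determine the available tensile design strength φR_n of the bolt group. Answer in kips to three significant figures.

138 kips

A_b = π·0.625²/4 = 0.3068 in²; f_rv = 48.2 / (6 × 0.3068) = 26.18 ksi.
F'_nt = 1.3 F_nt − (F_nt / φF_nv) f_rv = 1.3·113 − (113/(0.75·84))·26.18 = 99.93 ksi, capped at F_nt → F'_nt = 99.93 ksi.
R_n = F'_nt · A_b · n = 99.93 × 0.3068 × 6 = 184 kips.
Design strength φR_n = 0.75 × 184 = 138 kips.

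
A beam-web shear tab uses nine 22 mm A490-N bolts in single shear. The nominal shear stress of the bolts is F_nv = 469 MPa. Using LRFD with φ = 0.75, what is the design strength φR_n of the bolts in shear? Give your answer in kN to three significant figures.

1200 kN

A_b = π × 22² / 4 = 380.1 mm².
R_n = F_nv · A_b · n · n_s = 469 × 380.1 × 9 × 1 / 1000 = 1605 kN.
Design strength φR_n = 0.75 × 1605 = 1200 kN.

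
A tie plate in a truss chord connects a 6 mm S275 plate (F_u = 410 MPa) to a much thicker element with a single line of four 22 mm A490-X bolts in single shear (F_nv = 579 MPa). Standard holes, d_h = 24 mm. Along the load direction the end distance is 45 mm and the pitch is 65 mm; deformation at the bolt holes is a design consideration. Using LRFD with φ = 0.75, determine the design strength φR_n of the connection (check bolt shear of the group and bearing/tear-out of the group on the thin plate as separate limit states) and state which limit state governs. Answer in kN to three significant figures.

Bolt shear: A_b = π·22²/4 = 380.1 mm²; R_n = 579 × 380.1 × 4 × 1 / 1000 = 880.4 kN → 0.75 × 880.4 = 660 kN.
Bearing (1.2 l_c t F_u ≤ 2.4 d t F_u): upper limit = 2.4·22·6·410 / 1000 = 129.9 kN.
  Edge l_c = 45 − 24/2 = 33 → r_n = 97.42 kN; interior l_c = 65 − 24 = 41 → r_n = 121 kN.
  R_n,bearing = 1·97.42 + 3·121 = 460.5 kN → 0.75 × 460.5 = 345 kN.
Bearing governs: 345 kN.

345 kN (bearing governs)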